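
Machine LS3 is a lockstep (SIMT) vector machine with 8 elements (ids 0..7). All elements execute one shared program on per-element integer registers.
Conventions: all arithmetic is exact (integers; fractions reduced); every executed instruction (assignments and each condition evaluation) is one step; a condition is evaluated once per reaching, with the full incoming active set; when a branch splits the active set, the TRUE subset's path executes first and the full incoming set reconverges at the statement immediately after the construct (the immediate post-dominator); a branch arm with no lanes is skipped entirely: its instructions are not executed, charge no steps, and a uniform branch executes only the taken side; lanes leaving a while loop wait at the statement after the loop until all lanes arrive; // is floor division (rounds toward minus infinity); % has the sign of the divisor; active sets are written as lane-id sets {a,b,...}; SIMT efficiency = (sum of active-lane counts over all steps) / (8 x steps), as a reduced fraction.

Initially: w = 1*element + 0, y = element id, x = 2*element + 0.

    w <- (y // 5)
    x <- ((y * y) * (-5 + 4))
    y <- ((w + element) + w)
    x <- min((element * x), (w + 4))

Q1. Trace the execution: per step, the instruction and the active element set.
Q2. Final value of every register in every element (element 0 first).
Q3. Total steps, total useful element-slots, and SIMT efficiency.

step 0: w <- (y // 5)                {0,1,2,3,4,5,6,7}
step 1: x <- ((y * y) * (-5 + 4))    {0,1,2,3,4,5,6,7}
step 2: y <- ((w + element) + w)     {0,1,2,3,4,5,6,7}
step 3: x <- min((element * x), (w + 4)) {0,1,2,3,4,5,6,7}

Answer: 4 steps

w: 0,0,0,0,0,1,1,1
y: 0,1,2,3,4,7,8,9
x: 0,-1,-8,-27,-64,-125,-216,-343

steps = 4; useful = 32; efficiency = 32/32 = 1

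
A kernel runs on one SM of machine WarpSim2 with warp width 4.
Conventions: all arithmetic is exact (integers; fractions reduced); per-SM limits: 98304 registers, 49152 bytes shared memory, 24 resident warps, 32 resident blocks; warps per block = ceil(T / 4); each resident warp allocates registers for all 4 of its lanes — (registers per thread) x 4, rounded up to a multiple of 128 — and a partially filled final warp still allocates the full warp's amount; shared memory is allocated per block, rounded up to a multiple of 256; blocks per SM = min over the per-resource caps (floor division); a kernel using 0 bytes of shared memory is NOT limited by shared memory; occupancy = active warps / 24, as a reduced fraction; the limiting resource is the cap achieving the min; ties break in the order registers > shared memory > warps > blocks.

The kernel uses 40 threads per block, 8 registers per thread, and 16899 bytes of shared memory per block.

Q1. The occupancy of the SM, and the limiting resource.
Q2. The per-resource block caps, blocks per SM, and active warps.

Answer: occupancy 5/6, limited by shared memory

registers: 76 blocks
shared memory: 2 blocks
warps: 2 blocks
blocks: 32 blocks

Answer: 2 blocks, 20 active warps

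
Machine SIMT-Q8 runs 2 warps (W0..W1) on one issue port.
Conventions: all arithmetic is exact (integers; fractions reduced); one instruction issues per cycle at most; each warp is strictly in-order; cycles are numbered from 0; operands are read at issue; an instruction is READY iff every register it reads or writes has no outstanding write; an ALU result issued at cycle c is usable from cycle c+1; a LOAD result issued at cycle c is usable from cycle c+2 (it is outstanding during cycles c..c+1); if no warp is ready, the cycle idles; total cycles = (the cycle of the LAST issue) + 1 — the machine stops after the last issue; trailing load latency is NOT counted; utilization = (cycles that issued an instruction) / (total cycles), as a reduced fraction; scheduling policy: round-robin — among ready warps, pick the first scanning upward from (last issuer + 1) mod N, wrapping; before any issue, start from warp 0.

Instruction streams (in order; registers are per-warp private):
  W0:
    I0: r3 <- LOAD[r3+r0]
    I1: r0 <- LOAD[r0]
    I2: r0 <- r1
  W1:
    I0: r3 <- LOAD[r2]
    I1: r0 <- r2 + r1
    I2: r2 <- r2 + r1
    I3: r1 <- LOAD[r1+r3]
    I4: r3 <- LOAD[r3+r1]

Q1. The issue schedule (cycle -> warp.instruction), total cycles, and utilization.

cycle 0: W0.I0
cycle 1: W1.I0
cycle 2: W0.I1
cycle 3: W1.I1
cycle 4: W0.I2
cycle 5: W1.I2
cycle 6: W1.I3
cycle 7: idle
cycle 8: W1.I4

Answer: 9 cycles, utilization 8/9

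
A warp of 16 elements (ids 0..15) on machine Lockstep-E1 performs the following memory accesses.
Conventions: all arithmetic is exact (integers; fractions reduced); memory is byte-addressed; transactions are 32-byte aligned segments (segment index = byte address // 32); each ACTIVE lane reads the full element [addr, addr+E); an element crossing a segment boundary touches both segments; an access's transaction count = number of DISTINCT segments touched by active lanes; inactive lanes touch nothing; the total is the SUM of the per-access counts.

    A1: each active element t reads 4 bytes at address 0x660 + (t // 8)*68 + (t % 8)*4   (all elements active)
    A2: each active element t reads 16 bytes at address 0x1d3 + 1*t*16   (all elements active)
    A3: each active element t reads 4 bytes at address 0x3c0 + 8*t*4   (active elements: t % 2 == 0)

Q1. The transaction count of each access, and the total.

A1: 3 transactions
A2: 9 transactions
A3: 8 transactions

Answer: 3,9,8; total 20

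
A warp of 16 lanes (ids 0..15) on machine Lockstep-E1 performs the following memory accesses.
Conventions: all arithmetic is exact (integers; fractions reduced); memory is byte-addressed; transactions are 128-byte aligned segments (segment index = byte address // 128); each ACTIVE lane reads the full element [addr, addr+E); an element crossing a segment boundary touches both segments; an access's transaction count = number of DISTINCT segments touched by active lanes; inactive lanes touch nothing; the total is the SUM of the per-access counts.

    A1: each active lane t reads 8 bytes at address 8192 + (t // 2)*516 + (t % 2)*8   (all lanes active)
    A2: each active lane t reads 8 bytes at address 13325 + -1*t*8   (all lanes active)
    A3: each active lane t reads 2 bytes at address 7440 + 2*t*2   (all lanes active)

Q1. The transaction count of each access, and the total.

A1: 8 transactions
A2: 2 transactions
A3: 1 transaction

Answer: 8,2,1; total 11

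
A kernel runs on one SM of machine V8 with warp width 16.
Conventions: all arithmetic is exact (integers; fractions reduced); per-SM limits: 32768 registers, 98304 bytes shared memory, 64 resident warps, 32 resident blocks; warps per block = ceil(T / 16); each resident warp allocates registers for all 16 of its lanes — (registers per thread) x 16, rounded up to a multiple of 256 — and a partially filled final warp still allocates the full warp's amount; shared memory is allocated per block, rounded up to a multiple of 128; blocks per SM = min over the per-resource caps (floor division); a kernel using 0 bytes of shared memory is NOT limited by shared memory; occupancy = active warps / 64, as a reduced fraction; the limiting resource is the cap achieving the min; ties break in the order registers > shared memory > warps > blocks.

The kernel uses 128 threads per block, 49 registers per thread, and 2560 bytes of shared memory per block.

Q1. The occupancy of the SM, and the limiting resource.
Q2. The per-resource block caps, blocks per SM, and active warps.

Answer: occupancy 1/2, limited by registers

registers: 4 blocks
shared memory: 38 blocks
warps: 8 blocks
blocks: 32 blocks

Answer: 4 blocks, 32 active warps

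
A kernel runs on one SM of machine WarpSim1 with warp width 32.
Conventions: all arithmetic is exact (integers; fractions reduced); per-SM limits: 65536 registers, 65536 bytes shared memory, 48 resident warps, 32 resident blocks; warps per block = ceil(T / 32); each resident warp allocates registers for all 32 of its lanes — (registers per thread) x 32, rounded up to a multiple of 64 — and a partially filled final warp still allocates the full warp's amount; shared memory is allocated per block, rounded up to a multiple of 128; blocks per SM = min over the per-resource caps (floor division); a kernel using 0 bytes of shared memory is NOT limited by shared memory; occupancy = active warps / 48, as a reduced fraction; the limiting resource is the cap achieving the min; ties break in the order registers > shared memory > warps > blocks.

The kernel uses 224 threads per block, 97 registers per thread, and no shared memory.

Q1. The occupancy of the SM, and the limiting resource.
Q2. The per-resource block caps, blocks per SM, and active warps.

Answer: occupancy 7/24, limited by registers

registers: 2 blocks
shared memory: no limit (kernel uses none)
warps: 6 blocks
blocks: 32 blocks

Answer: 2 blocks, 14 active warps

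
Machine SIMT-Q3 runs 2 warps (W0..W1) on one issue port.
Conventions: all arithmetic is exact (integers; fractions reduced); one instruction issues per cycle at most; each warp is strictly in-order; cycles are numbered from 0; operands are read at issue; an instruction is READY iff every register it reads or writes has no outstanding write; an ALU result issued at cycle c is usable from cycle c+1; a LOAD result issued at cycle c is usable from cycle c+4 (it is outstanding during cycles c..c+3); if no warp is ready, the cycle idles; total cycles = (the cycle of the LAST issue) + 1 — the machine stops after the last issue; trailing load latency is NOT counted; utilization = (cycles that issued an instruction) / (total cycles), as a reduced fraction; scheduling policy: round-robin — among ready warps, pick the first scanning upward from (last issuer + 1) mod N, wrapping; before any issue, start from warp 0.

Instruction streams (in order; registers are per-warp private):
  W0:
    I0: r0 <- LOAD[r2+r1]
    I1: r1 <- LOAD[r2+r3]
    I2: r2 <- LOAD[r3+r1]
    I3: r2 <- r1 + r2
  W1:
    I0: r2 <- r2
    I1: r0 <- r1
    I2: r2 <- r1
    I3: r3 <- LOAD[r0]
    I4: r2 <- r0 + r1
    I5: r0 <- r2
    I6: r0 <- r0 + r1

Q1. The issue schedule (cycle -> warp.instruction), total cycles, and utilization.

cycle 0: W0.I0
cycle 1: W1.I0
cycle 2: W0.I1
cycle 3: W1.I1
cycle 4: W1.I2
cycle 5: W1.I3
cycle 6: W0.I2
cycle 7: W1.I4
cycle 8: W1.I5
cycle 9: W1.I6
cycle 10: W0.I3

Answer: 11 cycles, utilization 1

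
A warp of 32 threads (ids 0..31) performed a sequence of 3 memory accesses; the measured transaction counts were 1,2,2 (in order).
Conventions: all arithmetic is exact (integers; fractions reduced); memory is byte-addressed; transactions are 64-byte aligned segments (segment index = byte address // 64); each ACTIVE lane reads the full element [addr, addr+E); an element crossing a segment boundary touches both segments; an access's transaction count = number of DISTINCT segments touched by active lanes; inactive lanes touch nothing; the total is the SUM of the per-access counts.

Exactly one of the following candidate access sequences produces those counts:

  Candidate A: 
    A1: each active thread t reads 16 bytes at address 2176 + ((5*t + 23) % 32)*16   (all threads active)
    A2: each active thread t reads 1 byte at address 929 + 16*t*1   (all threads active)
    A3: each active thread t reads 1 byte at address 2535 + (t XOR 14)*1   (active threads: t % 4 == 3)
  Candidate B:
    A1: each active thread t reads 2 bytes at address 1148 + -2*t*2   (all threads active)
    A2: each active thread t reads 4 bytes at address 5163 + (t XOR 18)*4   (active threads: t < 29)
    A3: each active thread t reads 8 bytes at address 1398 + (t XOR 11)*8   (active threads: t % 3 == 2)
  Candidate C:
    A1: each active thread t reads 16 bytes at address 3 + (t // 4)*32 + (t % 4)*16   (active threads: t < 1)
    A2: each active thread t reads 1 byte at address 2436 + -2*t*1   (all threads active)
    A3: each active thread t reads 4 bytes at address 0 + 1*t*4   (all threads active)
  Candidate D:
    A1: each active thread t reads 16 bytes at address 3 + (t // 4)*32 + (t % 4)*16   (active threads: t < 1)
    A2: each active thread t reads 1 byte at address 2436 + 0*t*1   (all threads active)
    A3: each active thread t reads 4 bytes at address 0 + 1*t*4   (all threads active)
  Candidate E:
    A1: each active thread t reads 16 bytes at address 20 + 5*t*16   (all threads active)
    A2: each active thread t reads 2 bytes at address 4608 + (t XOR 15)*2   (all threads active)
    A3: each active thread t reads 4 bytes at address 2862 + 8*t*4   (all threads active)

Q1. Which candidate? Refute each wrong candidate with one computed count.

A: A1 gives 8 transactions, not 1
B: A1 gives 2 transactions, not 1
D: A2 gives 1 transaction, not 2
E: A1 gives 40 transactions, not 1
C: all counts match (1,2,2)

Answer: C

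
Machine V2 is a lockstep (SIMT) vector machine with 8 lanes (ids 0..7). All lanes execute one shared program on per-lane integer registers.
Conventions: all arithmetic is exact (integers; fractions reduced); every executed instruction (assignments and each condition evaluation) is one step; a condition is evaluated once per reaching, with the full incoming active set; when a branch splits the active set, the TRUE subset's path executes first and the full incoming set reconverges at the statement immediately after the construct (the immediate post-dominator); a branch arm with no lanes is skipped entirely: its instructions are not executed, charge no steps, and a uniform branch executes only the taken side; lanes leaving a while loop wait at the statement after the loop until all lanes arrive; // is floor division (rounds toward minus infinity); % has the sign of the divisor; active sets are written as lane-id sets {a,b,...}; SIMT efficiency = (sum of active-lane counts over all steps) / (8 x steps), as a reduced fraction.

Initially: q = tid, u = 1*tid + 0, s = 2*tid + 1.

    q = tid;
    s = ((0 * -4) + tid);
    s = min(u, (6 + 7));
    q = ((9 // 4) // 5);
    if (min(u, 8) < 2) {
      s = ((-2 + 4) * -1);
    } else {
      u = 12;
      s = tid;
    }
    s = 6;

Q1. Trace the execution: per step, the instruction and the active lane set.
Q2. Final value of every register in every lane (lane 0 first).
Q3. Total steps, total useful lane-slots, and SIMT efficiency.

step 0: q <- tid                     {0,1,2,3,4,5,6,7}
step 1: s <- ((0 * -4) + tid)        {0,1,2,3,4,5,6,7}
step 2: s <- min(u, (6 + 7))         {0,1,2,3,4,5,6,7}
step 3: q <- ((9 // 4) // 5)         {0,1,2,3,4,5,6,7}
step 4: eval (min(u, 8) < 2)         {0,1,2,3,4,5,6,7}
step 5: s <- ((-2 + 4) * -1)         {0,1}
step 6: u <- 12                      {2,3,4,5,6,7}
step 7: s <- tid                     {2,3,4,5,6,7}
step 8: s <- 6                       {0,1,2,3,4,5,6,7}

Answer: 9 steps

q: 0,0,0,0,0,0,0,0
u: 0,1,12,12,12,12,12,12
s: 6,6,6,6,6,6,6,6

steps = 9; useful = 62; efficiency = 62/72 = 31/36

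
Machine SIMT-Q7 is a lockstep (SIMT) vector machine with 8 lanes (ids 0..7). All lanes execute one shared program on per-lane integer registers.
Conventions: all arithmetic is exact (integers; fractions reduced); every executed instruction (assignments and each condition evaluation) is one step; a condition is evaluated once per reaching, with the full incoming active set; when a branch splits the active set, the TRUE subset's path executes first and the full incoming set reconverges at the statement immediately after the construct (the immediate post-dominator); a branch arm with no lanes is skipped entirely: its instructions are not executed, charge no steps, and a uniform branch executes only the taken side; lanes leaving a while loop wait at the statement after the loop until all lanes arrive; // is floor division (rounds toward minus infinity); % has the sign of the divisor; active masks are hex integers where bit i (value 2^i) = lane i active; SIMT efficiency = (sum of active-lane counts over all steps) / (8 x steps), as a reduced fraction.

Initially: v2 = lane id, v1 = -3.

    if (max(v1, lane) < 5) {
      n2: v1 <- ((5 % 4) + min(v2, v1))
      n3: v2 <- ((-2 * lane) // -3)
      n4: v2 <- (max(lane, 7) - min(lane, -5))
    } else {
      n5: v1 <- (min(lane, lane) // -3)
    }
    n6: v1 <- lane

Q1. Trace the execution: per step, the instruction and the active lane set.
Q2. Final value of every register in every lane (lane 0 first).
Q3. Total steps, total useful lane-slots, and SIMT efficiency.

step 0: eval (max(v1, lane) < 5)     0xff
step 1: v1 <- ((5 % 4) + min(v2, v1)) 0x1f
step 2: v2 <- ((-2 * lane) // -3)    0x1f
step 3: v2 <- (max(lane, 7) - min(lane, -5)) 0x1f
step 4: v1 <- (min(lane, lane) // -3) 0xe0
step 5: v1 <- lane                   0xff

Answer: 6 steps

v2: 12,12,12,12,12,5,6,7
v1: 0,1,2,3,4,5,6,7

steps = 6; useful = 34; efficiency = 34/48 = 17/24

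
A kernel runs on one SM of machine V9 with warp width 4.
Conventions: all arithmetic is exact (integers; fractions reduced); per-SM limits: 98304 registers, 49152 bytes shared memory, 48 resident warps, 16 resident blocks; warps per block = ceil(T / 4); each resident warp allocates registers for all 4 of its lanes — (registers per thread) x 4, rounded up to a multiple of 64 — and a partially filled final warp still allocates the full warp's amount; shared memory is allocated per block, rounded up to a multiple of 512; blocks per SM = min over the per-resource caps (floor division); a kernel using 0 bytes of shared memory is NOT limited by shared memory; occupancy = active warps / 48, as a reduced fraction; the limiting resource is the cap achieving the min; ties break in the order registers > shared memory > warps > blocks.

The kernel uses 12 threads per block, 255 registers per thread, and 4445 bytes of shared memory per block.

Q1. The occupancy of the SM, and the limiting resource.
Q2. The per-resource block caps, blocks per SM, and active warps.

Answer: occupancy 5/8, limited by shared memory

registers: 32 blocks
shared memory: 10 blocks
warps: 16 blocks
blocks: 16 blocks

Answer: 10 blocks, 30 active warps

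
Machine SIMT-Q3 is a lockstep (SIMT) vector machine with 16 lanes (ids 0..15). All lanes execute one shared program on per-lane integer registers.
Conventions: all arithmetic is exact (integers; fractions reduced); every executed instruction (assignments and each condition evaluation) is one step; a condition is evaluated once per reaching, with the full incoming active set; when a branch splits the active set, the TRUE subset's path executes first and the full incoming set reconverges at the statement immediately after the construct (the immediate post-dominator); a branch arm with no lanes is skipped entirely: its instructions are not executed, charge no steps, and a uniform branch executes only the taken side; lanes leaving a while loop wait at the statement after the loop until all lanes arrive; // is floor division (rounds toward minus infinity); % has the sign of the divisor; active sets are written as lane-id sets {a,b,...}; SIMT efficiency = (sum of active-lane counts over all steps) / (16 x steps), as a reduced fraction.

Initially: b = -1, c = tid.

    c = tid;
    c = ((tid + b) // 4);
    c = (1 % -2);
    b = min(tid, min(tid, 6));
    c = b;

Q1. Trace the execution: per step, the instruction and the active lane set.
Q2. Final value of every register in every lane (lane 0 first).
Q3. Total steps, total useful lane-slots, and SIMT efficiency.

step 0: c <- tid                     {0,1,2,3,4,5,6,7,8,9,10,11,12,13,14,15}
step 1: c <- ((tid + b) // 4)        {0,1,2,3,4,5,6,7,8,9,10,11,12,13,14,15}
step 2: c <- (1 % -2)                {0,1,2,3,4,5,6,7,8,9,10,11,12,13,14,15}
step 3: b <- min(tid, min(tid, 6))   {0,1,2,3,4,5,6,7,8,9,10,11,12,13,14,15}
step 4: c <- b                       {0,1,2,3,4,5,6,7,8,9,10,11,12,13,14,15}

Answer: 5 steps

b: 0,1,2,3,4,5,6,6,6,6,6,6,6,6,6,6
c: 0,1,2,3,4,5,6,6,6,6,6,6,6,6,6,6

steps = 5; useful = 80; efficiency = 80/80 = 1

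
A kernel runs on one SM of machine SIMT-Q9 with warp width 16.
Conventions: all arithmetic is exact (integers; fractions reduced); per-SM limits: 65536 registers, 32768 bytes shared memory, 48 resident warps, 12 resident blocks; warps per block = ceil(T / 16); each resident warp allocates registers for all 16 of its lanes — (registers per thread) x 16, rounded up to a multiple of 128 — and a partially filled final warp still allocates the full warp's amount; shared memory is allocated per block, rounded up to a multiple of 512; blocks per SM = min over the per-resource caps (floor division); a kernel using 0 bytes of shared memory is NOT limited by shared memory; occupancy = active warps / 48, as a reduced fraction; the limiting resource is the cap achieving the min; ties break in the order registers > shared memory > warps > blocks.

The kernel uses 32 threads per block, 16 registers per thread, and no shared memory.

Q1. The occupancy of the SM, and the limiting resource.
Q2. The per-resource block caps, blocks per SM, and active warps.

Answer: occupancy 1/2, limited by blocks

registers: 128 blocks
shared memory: no limit (kernel uses none)
warps: 24 blocks
blocks: 12 blocks

Answer: 12 blocks, 24 active warps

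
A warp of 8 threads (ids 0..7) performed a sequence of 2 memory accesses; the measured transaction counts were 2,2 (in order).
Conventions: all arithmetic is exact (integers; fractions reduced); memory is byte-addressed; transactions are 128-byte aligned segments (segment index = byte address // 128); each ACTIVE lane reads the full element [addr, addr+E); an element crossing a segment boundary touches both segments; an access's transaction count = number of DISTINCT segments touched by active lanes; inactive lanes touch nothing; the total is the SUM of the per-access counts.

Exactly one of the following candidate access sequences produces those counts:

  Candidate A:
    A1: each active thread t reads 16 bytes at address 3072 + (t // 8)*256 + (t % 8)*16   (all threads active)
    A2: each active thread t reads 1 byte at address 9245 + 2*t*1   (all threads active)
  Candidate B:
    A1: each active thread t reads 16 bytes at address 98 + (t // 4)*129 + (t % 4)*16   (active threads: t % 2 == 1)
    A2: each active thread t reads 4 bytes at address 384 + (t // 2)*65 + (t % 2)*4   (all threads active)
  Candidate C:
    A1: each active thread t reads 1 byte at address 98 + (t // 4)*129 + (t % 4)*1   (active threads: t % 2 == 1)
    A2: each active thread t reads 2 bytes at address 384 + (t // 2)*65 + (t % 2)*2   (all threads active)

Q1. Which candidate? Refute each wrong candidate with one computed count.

A: A1 gives 1 transaction, not 2
B: A1 gives 3 transactions, not 2
C: all counts match (2,2)

Answer: C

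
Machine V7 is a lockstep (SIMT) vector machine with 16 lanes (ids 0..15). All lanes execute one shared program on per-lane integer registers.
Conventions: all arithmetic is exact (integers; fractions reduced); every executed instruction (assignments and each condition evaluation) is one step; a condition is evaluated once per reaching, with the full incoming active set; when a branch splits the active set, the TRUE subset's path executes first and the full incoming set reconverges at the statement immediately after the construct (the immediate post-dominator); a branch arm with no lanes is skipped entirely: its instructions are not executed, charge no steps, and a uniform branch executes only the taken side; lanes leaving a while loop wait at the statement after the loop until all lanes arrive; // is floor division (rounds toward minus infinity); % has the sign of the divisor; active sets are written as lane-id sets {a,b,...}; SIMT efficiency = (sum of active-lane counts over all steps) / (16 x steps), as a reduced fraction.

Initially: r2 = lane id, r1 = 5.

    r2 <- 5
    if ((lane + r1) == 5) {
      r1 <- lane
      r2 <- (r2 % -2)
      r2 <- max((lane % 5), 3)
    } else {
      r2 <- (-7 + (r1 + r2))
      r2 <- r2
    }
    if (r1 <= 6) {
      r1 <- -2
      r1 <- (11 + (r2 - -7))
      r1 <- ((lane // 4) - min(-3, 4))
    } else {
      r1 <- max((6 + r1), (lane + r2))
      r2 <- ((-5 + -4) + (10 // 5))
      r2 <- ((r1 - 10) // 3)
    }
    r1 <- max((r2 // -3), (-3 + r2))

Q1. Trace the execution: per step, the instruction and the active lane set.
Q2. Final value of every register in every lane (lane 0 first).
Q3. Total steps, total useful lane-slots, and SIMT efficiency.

step 0: r2 <- 5                      {0,1,2,3,4,5,6,7,8,9,10,11,12,13,14,15}
step 1: eval ((lane + r1) == 5)      {0,1,2,3,4,5,6,7,8,9,10,11,12,13,14,15}
step 2: r1 <- lane                   {0}
step 3: r2 <- (r2 % -2)              {0}
step 4: r2 <- max((lane % 5), 3)     {0}
step 5: r2 <- (-7 + (r1 + r2))       {1,2,3,4,5,6,7,8,9,10,11,12,13,14,15}
step 6: r2 <- r2                     {1,2,3,4,5,6,7,8,9,10,11,12,13,14,15}
step 7: eval (r1 <= 6)               {0,1,2,3,4,5,6,7,8,9,10,11,12,13,14,15}
step 8: r1 <- -2                     {0,1,2,3,4,5,6,7,8,9,10,11,12,13,14,15}
step 9: r1 <- (11 + (r2 - -7))       {0,1,2,3,4,5,6,7,8,9,10,11,12,13,14,15}
step 10: r1 <- ((lane // 4) - min(-3, 4)) {0,1,2,3,4,5,6,7,8,9,10,11,12,13,14,15}
step 11: r1 <- max((r2 // -3), (-3 + r2)) {0,1,2,3,4,5,6,7,8,9,10,11,12,13,14,15}

Answer: 12 steps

r2: 3,3,3,3,3,3,3,3,3,3,3,3,3,3,3,3
r1: 0,0,0,0,0,0,0,0,0,0,0,0,0,0,0,0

steps = 12; useful = 145; efficiency = 145/192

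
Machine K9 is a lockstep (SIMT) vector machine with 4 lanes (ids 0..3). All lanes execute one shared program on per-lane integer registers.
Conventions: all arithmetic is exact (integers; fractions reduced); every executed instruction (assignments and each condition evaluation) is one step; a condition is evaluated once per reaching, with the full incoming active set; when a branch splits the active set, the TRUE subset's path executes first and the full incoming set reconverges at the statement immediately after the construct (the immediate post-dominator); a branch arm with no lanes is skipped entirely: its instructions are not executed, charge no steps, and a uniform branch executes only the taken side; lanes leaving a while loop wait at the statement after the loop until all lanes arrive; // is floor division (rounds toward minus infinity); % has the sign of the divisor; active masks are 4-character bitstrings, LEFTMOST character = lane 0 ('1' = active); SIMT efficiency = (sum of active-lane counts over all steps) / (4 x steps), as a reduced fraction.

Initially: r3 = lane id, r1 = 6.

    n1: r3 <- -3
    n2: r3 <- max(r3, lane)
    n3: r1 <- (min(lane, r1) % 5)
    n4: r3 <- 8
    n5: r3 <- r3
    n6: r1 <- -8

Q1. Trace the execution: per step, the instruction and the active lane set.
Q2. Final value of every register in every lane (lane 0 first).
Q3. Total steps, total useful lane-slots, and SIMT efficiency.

step 0: r3 <- -3                     1111
step 1: r3 <- max(r3, lane)          1111
step 2: r1 <- (min(lane, r1) % 5)    1111
step 3: r3 <- 8                      1111
step 4: r3 <- r3                     1111
step 5: r1 <- -8                     1111

Answer: 6 steps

r3: 8,8,8,8
r1: -8,-8,-8,-8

steps = 6; useful = 24; efficiency = 24/24 = 1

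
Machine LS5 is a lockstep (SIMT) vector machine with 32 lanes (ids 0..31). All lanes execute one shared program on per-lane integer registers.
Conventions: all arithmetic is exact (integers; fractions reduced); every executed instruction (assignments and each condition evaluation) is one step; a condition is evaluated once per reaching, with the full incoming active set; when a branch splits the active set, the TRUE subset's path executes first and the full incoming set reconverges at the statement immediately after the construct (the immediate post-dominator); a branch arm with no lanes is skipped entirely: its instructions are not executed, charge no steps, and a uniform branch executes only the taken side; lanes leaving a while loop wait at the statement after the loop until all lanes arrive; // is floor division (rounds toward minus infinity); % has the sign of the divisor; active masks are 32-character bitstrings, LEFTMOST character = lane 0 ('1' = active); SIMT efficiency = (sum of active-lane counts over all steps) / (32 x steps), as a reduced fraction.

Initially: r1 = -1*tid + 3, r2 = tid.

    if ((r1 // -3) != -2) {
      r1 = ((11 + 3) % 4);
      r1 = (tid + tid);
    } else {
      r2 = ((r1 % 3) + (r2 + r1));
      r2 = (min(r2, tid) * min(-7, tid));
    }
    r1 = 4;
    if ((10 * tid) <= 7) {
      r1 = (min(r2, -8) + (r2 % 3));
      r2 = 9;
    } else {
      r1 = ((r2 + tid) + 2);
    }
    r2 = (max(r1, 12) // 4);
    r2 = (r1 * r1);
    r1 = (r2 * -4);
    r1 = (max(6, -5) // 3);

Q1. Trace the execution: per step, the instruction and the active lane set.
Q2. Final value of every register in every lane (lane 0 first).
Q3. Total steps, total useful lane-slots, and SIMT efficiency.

step 0: eval ((r1 // -3) != -2)      11111111111111111111111111111111
step 1: r1 <- ((11 + 3) % 4)         11111111111111111111111111111111
step 2: r1 <- (tid + tid)            11111111111111111111111111111111
step 3: r1 <- 4                      11111111111111111111111111111111
step 4: eval ((10 * tid) <= 7)       11111111111111111111111111111111
step 5: r1 <- (min(r2, -8) + (r2 % 3)) 10000000000000000000000000000000
step 6: r2 <- 9                      10000000000000000000000000000000
step 7: r1 <- ((r2 + tid) + 2)       01111111111111111111111111111111
step 8: r2 <- (max(r1, 12) // 4)     11111111111111111111111111111111
step 9: r2 <- (r1 * r1)              11111111111111111111111111111111
step 10: r1 <- (r2 * -4)              11111111111111111111111111111111
step 11: r1 <- (max(6, -5) // 3)      11111111111111111111111111111111

Answer: 12 steps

r1: 2,2,2,2,2,2,2,2,2,2,2,2,2,2,2,2,2,2,2,2,2,2,2,2,2,2,2,2,2,2,2,2
r2: 64,16,36,64,100,144,196,256,324,400,484,576,676,784,900,1024,1156,1296,1444,1600,1764,1936,2116,2304,2500,2704,2916,3136,3364,3600,3844,4096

steps = 12; useful = 321; efficiency = 321/384 = 107/128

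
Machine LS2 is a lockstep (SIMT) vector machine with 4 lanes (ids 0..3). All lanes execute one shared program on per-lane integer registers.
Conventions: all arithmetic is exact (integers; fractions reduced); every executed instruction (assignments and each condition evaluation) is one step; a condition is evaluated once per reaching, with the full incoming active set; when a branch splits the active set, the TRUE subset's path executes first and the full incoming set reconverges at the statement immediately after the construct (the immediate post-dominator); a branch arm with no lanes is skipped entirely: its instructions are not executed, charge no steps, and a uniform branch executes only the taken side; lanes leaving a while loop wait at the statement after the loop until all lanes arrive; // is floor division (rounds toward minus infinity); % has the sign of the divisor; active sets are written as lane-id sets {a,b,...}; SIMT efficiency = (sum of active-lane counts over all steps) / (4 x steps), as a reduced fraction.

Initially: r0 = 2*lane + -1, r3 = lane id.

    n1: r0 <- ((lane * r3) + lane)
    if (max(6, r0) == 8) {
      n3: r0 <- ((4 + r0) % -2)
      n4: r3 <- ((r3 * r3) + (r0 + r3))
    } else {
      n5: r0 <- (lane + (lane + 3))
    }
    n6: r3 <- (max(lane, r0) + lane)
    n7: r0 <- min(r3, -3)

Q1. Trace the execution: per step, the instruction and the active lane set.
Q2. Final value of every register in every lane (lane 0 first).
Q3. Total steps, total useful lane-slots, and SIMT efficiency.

step 0: r0 <- ((lane * r3) + lane)   {0,1,2,3}
step 1: eval (max(6, r0) == 8)       {0,1,2,3}
step 2: r0 <- (lane + (lane + 3))    {0,1,2,3}
step 3: r3 <- (max(lane, r0) + lane) {0,1,2,3}
step 4: r0 <- min(r3, -3)            {0,1,2,3}

Answer: 5 steps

r0: -3,-3,-3,-3
r3: 3,6,9,12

steps = 5; useful = 20; efficiency = 20/20 = 1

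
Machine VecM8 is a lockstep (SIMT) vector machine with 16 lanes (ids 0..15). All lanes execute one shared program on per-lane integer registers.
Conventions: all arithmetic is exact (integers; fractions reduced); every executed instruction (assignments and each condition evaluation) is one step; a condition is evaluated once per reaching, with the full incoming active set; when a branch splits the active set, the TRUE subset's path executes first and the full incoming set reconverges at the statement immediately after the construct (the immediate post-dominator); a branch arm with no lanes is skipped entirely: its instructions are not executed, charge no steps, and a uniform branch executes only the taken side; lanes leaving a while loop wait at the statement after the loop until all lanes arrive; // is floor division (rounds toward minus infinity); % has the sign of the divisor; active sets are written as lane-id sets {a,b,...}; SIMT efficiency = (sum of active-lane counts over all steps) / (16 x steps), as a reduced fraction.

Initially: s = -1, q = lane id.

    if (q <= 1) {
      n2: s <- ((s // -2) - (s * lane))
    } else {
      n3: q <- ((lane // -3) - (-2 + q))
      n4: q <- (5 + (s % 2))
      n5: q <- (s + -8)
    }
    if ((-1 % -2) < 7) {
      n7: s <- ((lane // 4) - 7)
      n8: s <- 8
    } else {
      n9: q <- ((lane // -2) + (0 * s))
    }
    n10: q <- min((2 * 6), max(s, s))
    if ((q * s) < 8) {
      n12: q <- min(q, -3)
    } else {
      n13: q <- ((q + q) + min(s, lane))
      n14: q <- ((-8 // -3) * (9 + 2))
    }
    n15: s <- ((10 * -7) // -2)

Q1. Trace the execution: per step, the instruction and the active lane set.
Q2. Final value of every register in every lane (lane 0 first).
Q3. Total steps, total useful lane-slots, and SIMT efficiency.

step 0: eval (q <= 1)                {0,1,2,3,4,5,6,7,8,9,10,11,12,13,14,15}
step 1: s <- ((s // -2) - (s * lane)) {0,1}
step 2: q <- ((lane // -3) - (-2 + q)) {2,3,4,5,6,7,8,9,10,11,12,13,14,15}
step 3: q <- (5 + (s % 2))           {2,3,4,5,6,7,8,9,10,11,12,13,14,15}
step 4: q <- (s + -8)                {2,3,4,5,6,7,8,9,10,11,12,13,14,15}
step 5: eval ((-1 % -2) < 7)         {0,1,2,3,4,5,6,7,8,9,10,11,12,13,14,15}
step 6: s <- ((lane // 4) - 7)       {0,1,2,3,4,5,6,7,8,9,10,11,12,13,14,15}
step 7: s <- 8                       {0,1,2,3,4,5,6,7,8,9,10,11,12,13,14,15}
step 8: q <- min((2 * 6), max(s, s)) {0,1,2,3,4,5,6,7,8,9,10,11,12,13,14,15}
step 9: eval ((q * s) < 8)           {0,1,2,3,4,5,6,7,8,9,10,11,12,13,14,15}
step 10: q <- ((q + q) + min(s, lane)) {0,1,2,3,4,5,6,7,8,9,10,11,12,13,14,15}
step 11: q <- ((-8 // -3) * (9 + 2))  {0,1,2,3,4,5,6,7,8,9,10,11,12,13,14,15}
step 12: s <- ((10 * -7) // -2)       {0,1,2,3,4,5,6,7,8,9,10,11,12,13,14,15}

Answer: 13 steps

s: 35,35,35,35,35,35,35,35,35,35,35,35,35,35,35,35
q: 22,22,22,22,22,22,22,22,22,22,22,22,22,22,22,22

steps = 13; useful = 188; efficiency = 188/208 = 47/52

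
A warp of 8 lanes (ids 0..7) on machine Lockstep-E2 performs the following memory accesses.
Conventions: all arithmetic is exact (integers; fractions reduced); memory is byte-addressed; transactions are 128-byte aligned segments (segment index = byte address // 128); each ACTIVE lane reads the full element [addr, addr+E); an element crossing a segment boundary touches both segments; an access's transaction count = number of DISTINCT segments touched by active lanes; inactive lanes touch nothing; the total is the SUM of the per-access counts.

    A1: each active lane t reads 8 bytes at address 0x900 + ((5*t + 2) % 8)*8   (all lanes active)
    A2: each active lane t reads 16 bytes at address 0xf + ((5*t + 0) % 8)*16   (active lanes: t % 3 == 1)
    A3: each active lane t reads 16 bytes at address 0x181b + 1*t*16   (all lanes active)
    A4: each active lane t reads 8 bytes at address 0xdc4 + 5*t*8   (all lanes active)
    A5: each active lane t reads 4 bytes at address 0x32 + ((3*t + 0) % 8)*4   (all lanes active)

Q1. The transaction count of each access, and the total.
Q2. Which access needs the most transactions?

A1: 1 transaction
A2: 1 transaction
A3: 2 transactions
A4: 3 transactions
A5: 1 transaction

Answer: 1,1,2,3,1; total 8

Answer: A4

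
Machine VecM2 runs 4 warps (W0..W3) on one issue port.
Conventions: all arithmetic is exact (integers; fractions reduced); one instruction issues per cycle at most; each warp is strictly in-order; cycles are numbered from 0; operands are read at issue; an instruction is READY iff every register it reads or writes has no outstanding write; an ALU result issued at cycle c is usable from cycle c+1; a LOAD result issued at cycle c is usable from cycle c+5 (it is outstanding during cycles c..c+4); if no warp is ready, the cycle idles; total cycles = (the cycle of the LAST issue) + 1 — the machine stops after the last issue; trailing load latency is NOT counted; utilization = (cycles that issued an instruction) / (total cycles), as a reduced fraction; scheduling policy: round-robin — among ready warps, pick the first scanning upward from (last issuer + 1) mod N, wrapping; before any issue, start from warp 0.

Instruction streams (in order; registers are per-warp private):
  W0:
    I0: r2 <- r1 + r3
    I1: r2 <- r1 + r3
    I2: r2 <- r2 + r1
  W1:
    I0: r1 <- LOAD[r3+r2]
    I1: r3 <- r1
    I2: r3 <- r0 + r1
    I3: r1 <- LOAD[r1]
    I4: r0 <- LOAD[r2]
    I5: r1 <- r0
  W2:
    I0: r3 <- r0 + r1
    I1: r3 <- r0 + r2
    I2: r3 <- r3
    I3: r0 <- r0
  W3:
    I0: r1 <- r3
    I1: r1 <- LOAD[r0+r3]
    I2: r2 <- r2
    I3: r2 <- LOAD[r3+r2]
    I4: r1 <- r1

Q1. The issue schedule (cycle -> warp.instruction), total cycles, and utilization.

cycle 0: W0.I0
cycle 1: W1.I0
cycle 2: W2.I0
cycle 3: W3.I0
cycle 4: W0.I1
cycle 5: W2.I1
cycle 6: W3.I1
cycle 7: W0.I2
cycle 8: W1.I1
cycle 9: W2.I2
cycle 10: W3.I2
cycle 11: W1.I2
cycle 12: W2.I3
cycle 13: W3.I3
cycle 14: W1.I3
cycle 15: W3.I4
cycle 16: W1.I4
cycle 17: idle
cycle 18: idle
cycle 19: idle
cycle 20: idle
cycle 21: W1.I5

Answer: 22 cycles, utilization 9/11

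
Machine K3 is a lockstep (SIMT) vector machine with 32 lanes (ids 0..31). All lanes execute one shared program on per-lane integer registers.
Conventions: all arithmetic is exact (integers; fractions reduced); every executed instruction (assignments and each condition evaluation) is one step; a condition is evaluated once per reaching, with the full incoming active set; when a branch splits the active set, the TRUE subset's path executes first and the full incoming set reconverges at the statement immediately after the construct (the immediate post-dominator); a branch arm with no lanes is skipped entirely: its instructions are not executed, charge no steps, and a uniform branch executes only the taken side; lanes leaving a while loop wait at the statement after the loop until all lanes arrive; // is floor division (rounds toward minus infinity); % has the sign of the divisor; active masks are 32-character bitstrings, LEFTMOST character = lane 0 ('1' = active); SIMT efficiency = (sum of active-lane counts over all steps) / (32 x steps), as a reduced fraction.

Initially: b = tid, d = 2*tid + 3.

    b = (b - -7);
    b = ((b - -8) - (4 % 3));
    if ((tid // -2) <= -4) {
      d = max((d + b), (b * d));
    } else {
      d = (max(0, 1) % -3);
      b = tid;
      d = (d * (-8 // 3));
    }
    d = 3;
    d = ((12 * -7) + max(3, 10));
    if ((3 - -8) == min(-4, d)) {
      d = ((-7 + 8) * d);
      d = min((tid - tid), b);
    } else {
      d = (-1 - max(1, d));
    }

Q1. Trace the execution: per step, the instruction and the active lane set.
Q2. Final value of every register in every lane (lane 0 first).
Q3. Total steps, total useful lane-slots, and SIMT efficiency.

step 0: b <- (b - -7)                11111111111111111111111111111111
step 1: b <- ((b - -8) - (4 % 3))    11111111111111111111111111111111
step 2: eval ((tid // -2) <= -4)     11111111111111111111111111111111
step 3: d <- max((d + b), (b * d))   00000001111111111111111111111111
step 4: d <- (max(0, 1) % -3)        11111110000000000000000000000000
step 5: b <- tid                     11111110000000000000000000000000
step 6: d <- (d * (-8 // 3))         11111110000000000000000000000000
step 7: d <- 3                       11111111111111111111111111111111
step 8: d <- ((12 * -7) + max(3, 10)) 11111111111111111111111111111111
step 9: eval ((3 - -8) == min(-4, d)) 11111111111111111111111111111111
step 10: d <- (-1 - max(1, d))        11111111111111111111111111111111

Answer: 11 steps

b: 0,1,2,3,4,5,6,21,22,23,24,25,26,27,28,29,30,31,32,33,34,35,36,37,38,39,40,41,42,43,44,45
d: -2,-2,-2,-2,-2,-2,-2,-2,-2,-2,-2,-2,-2,-2,-2,-2,-2,-2,-2,-2,-2,-2,-2,-2,-2,-2,-2,-2,-2,-2,-2,-2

steps = 11; useful = 270; efficiency = 270/352 = 135/176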